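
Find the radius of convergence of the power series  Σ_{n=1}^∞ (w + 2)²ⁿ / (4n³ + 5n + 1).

R = 1

Ratio test: |a_{n+1}/a_n| = (4n³ + 5n + 1)/(4(n+1)³ + 5(n+1) + 1) → 1 as n → ∞.
Successive powers of (w + 2) differ by 2, so the series converges when |w + 2|² · 1 < 1, i.e. |w + 2| < √(1) = 1. So R = 1.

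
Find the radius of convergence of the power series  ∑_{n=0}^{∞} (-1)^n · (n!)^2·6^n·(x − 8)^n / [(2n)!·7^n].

Ratio test: |a_{n+1}/a_n| = (n+1)²/[(2n+1)·(2n+2)] · 6/7 → 3/14 as n → ∞.
Convergence for |x − 8| · 3/14 < 1, i.e. |x − 8| < 14/3. So R = 14/3.

R = 14/3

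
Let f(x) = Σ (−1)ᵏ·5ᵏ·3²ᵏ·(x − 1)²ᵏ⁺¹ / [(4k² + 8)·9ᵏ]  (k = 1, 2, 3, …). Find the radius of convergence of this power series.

R = √5/5

By the ratio test, |a_{k+1}/a_k| = [(4k² + 8)/(4(k+1)² + 8)] · 5·9/9 → 5.
Successive powers of (x − 1) differ by 2, so the series converges when |x − 1|² · 5 < 1, i.e. |x − 1| < √(1/5). So R = √5/5.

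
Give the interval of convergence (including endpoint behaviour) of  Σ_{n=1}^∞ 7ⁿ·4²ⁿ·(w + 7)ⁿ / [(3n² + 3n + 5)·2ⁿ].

By the ratio test, |a_{n+1}/a_n| = [(3n² + 3n + 5)/(3(n+1)² + 3(n+1) + 5)] · 7·16/2 → 56.
Convergence for |w + 7| · 56 < 1, i.e. |w + 7| < 1/56. So R = 1/56.
When w = -391/56, the series is dominated by a constant times Σ 1/n², which converges (p = 2 > 1).
Check w = -393/56: the series is dominated by a constant times Σ 1/n², which converges (p = 2 > 1).

[-393/56, -391/56]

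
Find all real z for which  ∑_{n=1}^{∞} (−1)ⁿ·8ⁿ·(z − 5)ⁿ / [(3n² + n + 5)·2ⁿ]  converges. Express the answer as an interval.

Ratio test: |a_{n+1}/a_n| = [(3n² + n + 5)/(3(n+1)² + (n+1) + 5)] · 8/2 → 4 as n → ∞.
Hence the series converges for |z − 5| < 1/(4) = 1/4, so the radius of convergence is 1/4.
At z = 21/4: the series is dominated by a constant times Σ 1/n², which converges (p = 2 > 1).
Check z = 19/4: the series is dominated by a constant times Σ 1/n², which converges (p = 2 > 1).

[19/4, 21/4]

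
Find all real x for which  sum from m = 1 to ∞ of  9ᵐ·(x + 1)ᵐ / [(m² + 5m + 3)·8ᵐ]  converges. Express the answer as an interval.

The ratio of consecutive coefficients is [(m² + 5m + 3)/((m+1)² + 5(m+1) + 3)] · 9/8 → 9/8.
Thus R = 1/(9/8) = 8/9.
When x = -1/9, the terms are on the order of 1/m², so the series converges absolutely by comparison with the p-series (p = 2 > 1).
Endpoint x = -17/9: absolute convergence follows by limit comparison with Σ 1/m².

[-17/9, -1/9]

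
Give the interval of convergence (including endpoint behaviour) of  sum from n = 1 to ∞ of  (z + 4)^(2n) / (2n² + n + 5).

The ratio of consecutive coefficients is (2n² + n + 5)/(2(n+1)² + (n+1) + 5) → 1.
Successive powers of (z + 4) differ by 2, so the series converges when |z + 4|² · 1 < 1, i.e. |z + 4| < √(1) = 1. So R = 1.
At z = -3: the terms are on the order of 1/n², so the series converges absolutely by comparison with the p-series (p = 2 > 1).
At z = -5: the terms are on the order of 1/n², so the series converges absolutely by comparison with the p-series (p = 2 > 1).

[-5, -3]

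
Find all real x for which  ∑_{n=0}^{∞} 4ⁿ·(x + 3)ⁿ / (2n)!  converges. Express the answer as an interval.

The ratio of consecutive coefficients is 4 · 1/[(2n+1)·(2n+2)] → 0.
The limit is 0, so the series converges for all x; R = ∞.

(−∞, ∞)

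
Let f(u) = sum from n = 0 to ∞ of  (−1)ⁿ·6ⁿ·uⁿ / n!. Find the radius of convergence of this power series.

By the ratio test, |a_{n+1}/a_n| = 6 · 1/(n+1) → 0.
The ratio tends to 0 regardless of u, hence R = ∞.

R = ∞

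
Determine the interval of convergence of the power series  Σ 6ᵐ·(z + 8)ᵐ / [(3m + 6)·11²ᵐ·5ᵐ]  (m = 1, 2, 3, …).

Apply the ratio test: |a_{m+1}| / |a_m| = [(3m + 6)/(3(m+1) + 6)] · 6/(121·5), which tends to 6/605 as m → ∞.
Thus R = 1/(6/605) = 605/6.
Endpoint z = 557/6: comparison with the harmonic series Σ 1/m shows the series diverges.
Check z = -653/6: convergence follows from the alternating series test (terms decrease monotonically to 0).

[-653/6, 557/6)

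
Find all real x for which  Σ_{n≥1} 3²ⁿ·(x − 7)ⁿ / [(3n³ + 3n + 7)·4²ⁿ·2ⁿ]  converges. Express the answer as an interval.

Apply the ratio test: |a_{n+1}| / |a_n| = [(3n³ + 3n + 7)/(3(n+1)³ + 3(n+1) + 7)] · 9/(16·2), which tends to 9/32 as n → ∞.
The series converges when 9/32 · |x − 7| < 1, giving R = 32/9.
Endpoint x = 95/9: the series is dominated by a constant times Σ 1/n³, which converges (p = 3 > 1).
At x = 31/9: the terms are on the order of 1/n³, so the series converges absolutely by comparison with the p-series (p = 3 > 1).

[31/9, 95/9]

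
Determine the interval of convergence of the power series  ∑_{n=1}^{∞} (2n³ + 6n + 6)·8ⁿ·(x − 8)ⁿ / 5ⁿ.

Apply the ratio test: |a_{n+1}| / |a_n| = [(2(n+1)³ + 6(n+1) + 6)/(2n³ + 6n + 6)] · 8/5, which tends to 8/5 as n → ∞.
Thus R = 1/(8/5) = 5/8.
Check x = 69/8: the terms have absolute value of order n³, which does not tend to 0, so the series diverges by the divergence test.
At x = 59/8: the n-th term does not approach 0; divergence by the term test.

(59/8, 69/8)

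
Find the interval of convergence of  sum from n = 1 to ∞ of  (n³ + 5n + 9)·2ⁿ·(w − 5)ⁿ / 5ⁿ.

Apply the ratio test: |a_{n+1}| / |a_n| = [((n+1)³ + 5(n+1) + 9)/(n³ + 5n + 9)] · 2/5, which tends to 2/5 as n → ∞.
Hence the series converges for |w − 5| < 1/(2/5) = 5/2, so the radius of convergence is 5/2.
Endpoint w = 15/2: the terms do not tend to 0, so the series diverges.
Endpoint w = 5/2: the terms have absolute value of order n³, which does not tend to 0, so the series diverges by the divergence test.

(5/2, 15/2)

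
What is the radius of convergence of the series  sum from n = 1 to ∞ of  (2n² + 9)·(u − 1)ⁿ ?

R = 1

Apply the ratio test: |a_{n+1}| / |a_n| = (2(n+1)² + 9)/(2n² + 9), which tends to 1 as n → ∞.
Convergence for |u − 1| < 1, so R = 1.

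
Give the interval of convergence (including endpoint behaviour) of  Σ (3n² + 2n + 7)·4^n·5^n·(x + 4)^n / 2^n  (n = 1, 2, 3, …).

(-41/10, -39/10)

By the ratio test, |a_{n+1}/a_n| = [(3(n+1)² + 2(n+1) + 7)/(3n² + 2n + 7)] · 4·5/2 → 10.
Hence the series converges for |x + 4| < 1/(10) = 1/10, so the radius of convergence is 1/10.
When x = -39/10, the terms do not tend to 0, so the series diverges.
When x = -41/10, the terms have absolute value of order n², which does not tend to 0, so the series diverges by the divergence test.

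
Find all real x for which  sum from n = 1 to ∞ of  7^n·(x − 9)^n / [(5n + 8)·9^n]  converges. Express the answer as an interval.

[54/7, 72/7)

Ratio test: |a_{n+1}/a_n| = [(5n + 8)/(5(n+1) + 8)] · 7/9 → 7/9 as n → ∞.
Convergence for |x − 9| · 7/9 < 1, i.e. |x − 9| < 9/7. So R = 9/7.
Check x = 72/7: the terms behave like c/n; limit comparison with the harmonic series gives divergence.
Endpoint x = 54/7: the terms alternate in sign and decrease monotonically to 0 in absolute value (size ~ c/n), so the alternating series test gives convergence.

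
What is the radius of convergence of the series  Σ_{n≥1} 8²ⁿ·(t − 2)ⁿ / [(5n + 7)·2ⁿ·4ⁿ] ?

R = 1/8

By the ratio test, |a_{n+1}/a_n| = [(5n + 7)/(5(n+1) + 7)] · 64/(2·4) → 8.
Hence the series converges for |t − 2| < 1/(8) = 1/8, so the radius of convergence is 1/8.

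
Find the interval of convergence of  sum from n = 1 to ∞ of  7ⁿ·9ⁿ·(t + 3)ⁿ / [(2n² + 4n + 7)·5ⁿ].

Apply the ratio test: |a_{n+1}| / |a_n| = [(2n² + 4n + 7)/(2(n+1)² + 4(n+1) + 7)] · 7·9/5, which tends to 63/5 as n → ∞.
Hence the series converges for |t + 3| < 1/(63/5) = 5/63, so the radius of convergence is 5/63.
Check t = -184/63: the terms are on the order of 1/n², so the series converges absolutely by comparison with the p-series (p = 2 > 1).
Endpoint t = -194/63: absolute convergence follows by limit comparison with Σ 1/n².

[-194/63, -184/63]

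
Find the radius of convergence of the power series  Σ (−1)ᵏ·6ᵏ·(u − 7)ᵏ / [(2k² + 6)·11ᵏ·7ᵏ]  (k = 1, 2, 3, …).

R = 77/6

Apply the ratio test: |a_{k+1}| / |a_k| = [(2k² + 6)/(2(k+1)² + 6)] · 6/(11·7), which tends to 6/77 as k → ∞.
Hence the series converges for |u − 7| < 1/(6/77) = 77/6, so the radius of convergence is 77/6.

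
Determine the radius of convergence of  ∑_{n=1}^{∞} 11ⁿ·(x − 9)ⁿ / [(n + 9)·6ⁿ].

R = 6/11

The ratio of consecutive coefficients is [(n + 9)/((n+1) + 9)] · 11/6 → 11/6.
The series converges when 11/6 · |x − 9| < 1, giving R = 6/11.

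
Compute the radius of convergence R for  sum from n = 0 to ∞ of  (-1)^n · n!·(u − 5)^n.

The ratio of consecutive coefficients is (n+1) → ∞.
The terms grow without bound for any (u − 5) ≠ 0, so R = 0 (convergence only at u = 5).

R = 0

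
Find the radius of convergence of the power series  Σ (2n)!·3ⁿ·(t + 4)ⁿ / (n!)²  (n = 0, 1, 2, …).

R = 1/12

By the ratio test, |a_{n+1}/a_n| = (2n+1)·(2n+2)/(n+1)² · 3 → 12.
The series converges when 12 · |t + 4| < 1, giving R = 1/12.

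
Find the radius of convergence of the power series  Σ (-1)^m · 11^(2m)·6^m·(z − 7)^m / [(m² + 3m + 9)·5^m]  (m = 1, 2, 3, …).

By the ratio test, |a_{m+1}/a_m| = [(m² + 3m + 9)/((m+1)² + 3(m+1) + 9)] · 121·6/5 → 726/5.
Thus R = 1/(726/5) = 5/726.

R = 5/726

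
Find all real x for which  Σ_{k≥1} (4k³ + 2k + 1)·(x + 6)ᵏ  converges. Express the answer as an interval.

(-7, -5)

By the ratio test, |a_{k+1}/a_k| = (4(k+1)³ + 2(k+1) + 1)/(4k³ + 2k + 1) → 1.
So the series converges when |x + 6| < 1 and diverges when |x + 6| > 1; R = 1.
Check x = -5: the terms have absolute value of order k³, which does not tend to 0, so the series diverges by the divergence test.
When x = -7, the terms have absolute value of order k³, which does not tend to 0, so the series diverges by the divergence test.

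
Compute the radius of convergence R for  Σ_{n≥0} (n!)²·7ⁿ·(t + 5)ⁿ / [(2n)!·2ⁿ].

R = 8/7

The ratio of consecutive coefficients is (n+1)²/[(2n+1)·(2n+2)] · 7/2 → 7/8.
Convergence for |t + 5| · 7/8 < 1, i.e. |t + 5| < 8/7. So R = 8/7.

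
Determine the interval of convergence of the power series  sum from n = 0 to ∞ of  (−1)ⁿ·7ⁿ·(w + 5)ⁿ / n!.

(−∞, ∞)

The ratio of consecutive coefficients is 7 · 1/(n+1) → 0.
Since the limit is 0 < 1 for every w, the series converges on all of ℝ and R = ∞.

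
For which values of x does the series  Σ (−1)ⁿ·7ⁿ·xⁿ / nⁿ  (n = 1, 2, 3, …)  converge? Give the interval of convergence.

By the Cauchy root test, |a_n|^(1/n) = 7/n → 0.
Since the n-th root of |a_n| tends to 0, the series converges for all real x; R = ∞.

(−∞, ∞)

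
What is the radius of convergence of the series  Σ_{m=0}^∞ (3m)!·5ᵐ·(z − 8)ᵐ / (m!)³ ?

R = 1/135

Apply the ratio test: |a_{m+1}| / |a_m| = (3m+1)·(3m+2)·(3m+3)/(m+1)³ · 5, which tends to 135 as m → ∞.
Hence the series converges for |z − 8| < 1/(135) = 1/135, so the radius of convergence is 1/135.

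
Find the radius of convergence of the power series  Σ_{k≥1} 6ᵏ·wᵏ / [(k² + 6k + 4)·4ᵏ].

The ratio of consecutive coefficients is [(k² + 6k + 4)/((k+1)² + 6(k+1) + 4)] · 6/4 → 3/2.
The series converges when 3/2 · |w| < 1, giving R = 2/3.

R = 2/3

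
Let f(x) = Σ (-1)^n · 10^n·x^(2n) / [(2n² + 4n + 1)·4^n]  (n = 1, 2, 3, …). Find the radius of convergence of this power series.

R = √10/5

By the ratio test, |a_{n+1}/a_n| = [(2n² + 4n + 1)/(2(n+1)² + 4(n+1) + 1)] · 10/4 → 5/2.
Successive powers of x differ by 2, so the series converges when |x|² · 5/2 < 1, i.e. |x| < √(2/5). So R = √10/5.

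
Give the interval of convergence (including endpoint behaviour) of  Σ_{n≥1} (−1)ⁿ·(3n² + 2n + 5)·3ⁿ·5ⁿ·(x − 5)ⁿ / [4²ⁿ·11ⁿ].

(-101/15, 251/15)

Ratio test: |a_{n+1}/a_n| = [(3(n+1)² + 2(n+1) + 5)/(3n² + 2n + 5)] · 3·5/(16·11) → 15/176 as n → ∞.
Hence the series converges for |x − 5| < 1/(15/176) = 176/15, so the radius of convergence is 176/15.
Check x = 251/15: the n-th term does not approach 0; divergence by the term test.
Check x = -101/15: the n-th term does not approach 0; divergence by the term test.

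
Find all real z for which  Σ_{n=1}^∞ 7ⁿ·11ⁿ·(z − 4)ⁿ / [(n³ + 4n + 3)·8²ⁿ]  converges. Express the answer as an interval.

Ratio test: |a_{n+1}/a_n| = [(n³ + 4n + 3)/((n+1)³ + 4(n+1) + 3)] · 7·11/64 → 77/64 as n → ∞.
Convergence for |z − 4| · 77/64 < 1, i.e. |z − 4| < 64/77. So R = 64/77.
Endpoint z = 372/77: the terms are on the order of 1/n³, so the series converges absolutely by comparison with the p-series (p = 3 > 1).
At z = 244/77: the terms are on the order of 1/n³, so the series converges absolutely by comparison with the p-series (p = 3 > 1).

[244/77, 372/77]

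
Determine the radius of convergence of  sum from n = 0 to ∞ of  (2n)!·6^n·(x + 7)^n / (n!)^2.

By the ratio test, |a_{n+1}/a_n| = (2n+1)·(2n+2)/(n+1)² · 6 → 24.
Convergence for |x + 7| · 24 < 1, i.e. |x + 7| < 1/24. So R = 1/24.

R = 1/24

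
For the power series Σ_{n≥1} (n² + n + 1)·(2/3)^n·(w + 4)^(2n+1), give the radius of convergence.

R = √6/2

Ratio test: |a_{n+1}/a_n| = [((n+1)² + (n+1) + 1)/(n² + n + 1)] · 2/3 → 2/3 as n → ∞.
Writing y = (w + 4)², the series in y has radius 3/2, so |w + 4| < √(3/2) and R = √6/2.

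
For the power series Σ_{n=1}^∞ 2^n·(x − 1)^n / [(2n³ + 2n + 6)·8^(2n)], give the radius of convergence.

R = 32

By the ratio test, |a_{n+1}/a_n| = [(2n³ + 2n + 6)/(2(n+1)³ + 2(n+1) + 6)] · 2/64 → 1/32.
The series converges when 1/32 · |x − 1| < 1, giving R = 32.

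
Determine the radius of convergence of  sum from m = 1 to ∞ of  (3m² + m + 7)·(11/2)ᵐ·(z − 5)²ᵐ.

Apply the ratio test: |a_{m+1}| / |a_m| = [(3(m+1)² + (m+1) + 7)/(3m² + m + 7)] · 11/2, which tends to 11/2 as m → ∞.
Successive powers of (z − 5) differ by 2, so the series converges when |z − 5|² · 11/2 < 1, i.e. |z − 5| < √(2/11). So R = √22/11.

R = √22/11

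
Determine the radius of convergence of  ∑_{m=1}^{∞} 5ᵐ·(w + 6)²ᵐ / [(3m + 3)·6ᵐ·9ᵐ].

Apply the ratio test: |a_{m+1}| / |a_m| = [(3m + 3)/(3(m+1) + 3)] · 5/(6·9), which tends to 5/54 as m → ∞.
Since the exponent of (w + 6) increases by 2 each term, convergence requires |w + 6|² < 54/5, hence R = 3√30/5.

R = 3√30/5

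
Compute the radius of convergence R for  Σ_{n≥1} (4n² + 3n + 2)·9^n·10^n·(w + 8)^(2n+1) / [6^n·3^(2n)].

R = √15/5

Ratio test: |a_{n+1}/a_n| = [(4(n+1)² + 3(n+1) + 2)/(4n² + 3n + 2)] · 9·10/(6·9) → 5/3 as n → ∞.
Writing y = (w + 8)², the series in y has radius 3/5, so |w + 8| < √(3/5) and R = √15/5.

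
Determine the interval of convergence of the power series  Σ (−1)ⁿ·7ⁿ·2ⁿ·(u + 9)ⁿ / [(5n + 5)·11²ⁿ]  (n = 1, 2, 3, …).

(-247/14, -5/14]

Ratio test: |a_{n+1}/a_n| = [(5n + 5)/(5(n+1) + 5)] · 7·2/121 → 14/121 as n → ∞.
The series converges when 14/121 · |u + 9| < 1, giving R = 121/14.
When u = -5/14, an alternating series whose terms decrease to 0 in absolute value, so it converges by the Leibniz criterion.
Endpoint u = -247/14: the terms are asymptotic to a nonzero constant times 1/n, so the series diverges by limit comparison with Σ 1/n.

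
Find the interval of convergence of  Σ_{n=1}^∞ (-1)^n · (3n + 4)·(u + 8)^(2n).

Ratio test: |a_{n+1}/a_n| = (3(n+1) + 4)/(3n + 4) → 1 as n → ∞.
Successive powers of (u + 8) differ by 2, so the series converges when |u + 8|² · 1 < 1, i.e. |u + 8| < √(1) = 1. So R = 1.
At u = -7: the n-th term does not approach 0; divergence by the term test.
When u = -9, the terms do not tend to 0, so the series diverges.

(-9, -7)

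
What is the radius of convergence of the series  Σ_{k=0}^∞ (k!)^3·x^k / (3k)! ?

The ratio of consecutive coefficients is (k+1)³/[(3k+1)·(3k+2)·(3k+3)] → 1/27.
Thus R = 1/(1/27) = 27.

R = 27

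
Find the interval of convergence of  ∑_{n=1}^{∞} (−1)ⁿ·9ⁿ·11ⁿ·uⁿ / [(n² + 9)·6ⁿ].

[-2/33, 2/33]

Ratio test: |a_{n+1}/a_n| = [(n² + 9)/((n+1)² + 9)] · 9·11/6 → 33/2 as n → ∞.
The series converges when 33/2 · |u| < 1, giving R = 2/33.
Check u = 2/33: the terms are on the order of 1/n², so the series converges absolutely by comparison with the p-series (p = 2 > 1).
Endpoint u = -2/33: absolute convergence follows by limit comparison with Σ 1/n².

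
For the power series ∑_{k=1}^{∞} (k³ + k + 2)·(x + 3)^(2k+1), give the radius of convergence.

R = 1

The ratio of consecutive coefficients is ((k+1)³ + (k+1) + 2)/(k³ + k + 2) → 1.
Since the exponent of (x + 3) increases by 2 each term, convergence requires |x + 3|² < 1, hence R = 1.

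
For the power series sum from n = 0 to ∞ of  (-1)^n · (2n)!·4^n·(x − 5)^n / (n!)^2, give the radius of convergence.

R = 1/16

By the ratio test, |a_{n+1}/a_n| = (2n+1)·(2n+2)/(n+1)² · 4 → 16.
Thus R = 1/(16) = 1/16.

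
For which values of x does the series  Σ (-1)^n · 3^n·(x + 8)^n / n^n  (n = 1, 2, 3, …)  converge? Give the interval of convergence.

(−∞, ∞)

By the Cauchy root test, |a_n|^(1/n) = 3/n → 0.
Since the n-th root of |a_n| tends to 0, the series converges for all real x; R = ∞.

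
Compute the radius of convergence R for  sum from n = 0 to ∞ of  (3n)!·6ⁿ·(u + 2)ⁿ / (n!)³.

R = 1/162

By the ratio test, |a_{n+1}/a_n| = (3n+1)·(3n+2)·(3n+3)/(n+1)³ · 6 → 162.
The series converges when 162 · |u + 2| < 1, giving R = 1/162.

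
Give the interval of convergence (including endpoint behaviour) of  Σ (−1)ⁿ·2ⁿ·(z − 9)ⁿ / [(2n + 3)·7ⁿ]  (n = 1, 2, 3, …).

The ratio of consecutive coefficients is [(2n + 3)/(2(n+1) + 3)] · 2/7 → 2/7.
Thus R = 1/(2/7) = 7/2.
At z = 25/2: convergence follows from the alternating series test (terms decrease monotonically to 0).
At z = 11/2: the terms are asymptotic to a nonzero constant times 1/n, so the series diverges by limit comparison with Σ 1/n.

(11/2, 25/2]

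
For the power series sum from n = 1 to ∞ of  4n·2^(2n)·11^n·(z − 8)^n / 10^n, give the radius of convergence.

Ratio test: |a_{n+1}/a_n| = [4(n+1)/4n] · 4·11/10 → 22/5 as n → ∞.
Hence the series converges for |z − 8| < 1/(22/5) = 5/22, so the radius of convergence is 5/22.

R = 5/22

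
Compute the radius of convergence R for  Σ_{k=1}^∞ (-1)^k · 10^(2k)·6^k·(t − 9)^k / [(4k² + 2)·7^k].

R = 7/600

The ratio of consecutive coefficients is [(4k² + 2)/(4(k+1)² + 2)] · 100·6/7 → 600/7.
The series converges when 600/7 · |t − 9| < 1, giving R = 7/600.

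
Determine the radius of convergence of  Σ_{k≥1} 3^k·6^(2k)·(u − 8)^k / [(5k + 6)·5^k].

The ratio of consecutive coefficients is [(5k + 6)/(5(k+1) + 6)] · 3·36/5 → 108/5.
Convergence for |u − 8| · 108/5 < 1, i.e. |u − 8| < 5/108. So R = 5/108.

R = 5/108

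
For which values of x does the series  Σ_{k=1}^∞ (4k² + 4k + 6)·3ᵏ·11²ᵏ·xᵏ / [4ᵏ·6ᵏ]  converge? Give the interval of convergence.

(-8/121, 8/121)

Ratio test: |a_{k+1}/a_k| = [(4(k+1)² + 4(k+1) + 6)/(4k² + 4k + 6)] · 3·121/(4·6) → 121/8 as k → ∞.
The series converges when 121/8 · |x| < 1, giving R = 8/121.
At x = 8/121: the terms have absolute value of order k², which does not tend to 0, so the series diverges by the divergence test.
Endpoint x = -8/121: the terms do not tend to 0, so the series diverges.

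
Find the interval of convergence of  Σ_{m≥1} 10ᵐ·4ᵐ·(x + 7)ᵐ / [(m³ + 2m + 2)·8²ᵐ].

By the ratio test, |a_{m+1}/a_m| = [(m³ + 2m + 2)/((m+1)³ + 2(m+1) + 2)] · 10·4/64 → 5/8.
Thus R = 1/(5/8) = 8/5.
When x = -27/5, the series is dominated by a constant times Σ 1/m³, which converges (p = 3 > 1).
Check x = -43/5: absolute convergence follows by limit comparison with Σ 1/m³.

[-43/5, -27/5]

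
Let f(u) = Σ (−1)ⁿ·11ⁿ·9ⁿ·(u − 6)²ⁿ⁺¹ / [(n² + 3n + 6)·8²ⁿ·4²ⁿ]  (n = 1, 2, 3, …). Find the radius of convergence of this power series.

R = 32√11/33

The ratio of consecutive coefficients is [(n² + 3n + 6)/((n+1)² + 3(n+1) + 6)] · 11·9/(64·16) → 99/1024.
Writing y = (u − 6)², the series in y has radius 1024/99, so |u − 6| < √(1024/99) and R = 32√11/33.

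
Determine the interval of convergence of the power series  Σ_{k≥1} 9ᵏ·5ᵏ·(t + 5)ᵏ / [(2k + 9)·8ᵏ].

[-233/45, -217/45)

Ratio test: |a_{k+1}/a_k| = [(2k + 9)/(2(k+1) + 9)] · 9·5/8 → 45/8 as k → ∞.
Convergence for |t + 5| · 45/8 < 1, i.e. |t + 5| < 8/45. So R = 8/45.
Endpoint t = -217/45: the terms behave like c/k; limit comparison with the harmonic series gives divergence.
Check t = -233/45: the terms alternate in sign and decrease monotonically to 0 in absolute value (size ~ c/k), so the alternating series test gives convergence.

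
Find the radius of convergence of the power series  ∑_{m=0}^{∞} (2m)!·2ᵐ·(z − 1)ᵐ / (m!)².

R = 1/8

By the ratio test, |a_{m+1}/a_m| = (2m+1)·(2m+2)/(m+1)² · 2 → 8.
Convergence for |z − 1| · 8 < 1, i.e. |z − 1| < 1/8. So R = 1/8.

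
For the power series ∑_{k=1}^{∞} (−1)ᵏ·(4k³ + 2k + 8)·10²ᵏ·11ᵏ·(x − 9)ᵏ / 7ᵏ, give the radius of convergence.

By the ratio test, |a_{k+1}/a_k| = [(4(k+1)³ + 2(k+1) + 8)/(4k³ + 2k + 8)] · 100·11/7 → 1100/7.
Thus R = 1/(1100/7) = 7/1100.

R = 7/1100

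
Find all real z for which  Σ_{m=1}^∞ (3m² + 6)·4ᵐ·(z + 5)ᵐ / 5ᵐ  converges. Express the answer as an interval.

Ratio test: |a_{m+1}/a_m| = [(3(m+1)² + 6)/(3m² + 6)] · 4/5 → 4/5 as m → ∞.
Thus R = 1/(4/5) = 5/4.
Endpoint z = -15/4: the m-th term does not approach 0; divergence by the term test.
At z = -25/4: the m-th term does not approach 0; divergence by the term test.

(-25/4, -15/4)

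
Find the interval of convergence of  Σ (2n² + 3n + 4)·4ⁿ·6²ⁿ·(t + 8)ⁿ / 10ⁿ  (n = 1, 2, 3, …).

(-581/72, -571/72)

By the ratio test, |a_{n+1}/a_n| = [(2(n+1)² + 3(n+1) + 4)/(2n² + 3n + 4)] · 4·36/10 → 72/5.
The series converges when 72/5 · |t + 8| < 1, giving R = 5/72.
At t = -571/72: the n-th term does not approach 0; divergence by the term test.
At t = -581/72: the terms do not tend to 0, so the series diverges.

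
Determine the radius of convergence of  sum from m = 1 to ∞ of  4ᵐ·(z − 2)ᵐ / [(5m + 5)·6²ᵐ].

R = 9

Ratio test: |a_{m+1}/a_m| = [(5m + 5)/(5(m+1) + 5)] · 4/36 → 1/9 as m → ∞.
The series converges when 1/9 · |z − 2| < 1, giving R = 9.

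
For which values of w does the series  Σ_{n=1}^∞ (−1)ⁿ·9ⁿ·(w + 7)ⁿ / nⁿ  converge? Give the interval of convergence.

Root test: |a_n|^(1/n) = 9/n → 0.
Since the n-th root of |a_n| tends to 0, the series converges for all real w; R = ∞.

(−∞, ∞)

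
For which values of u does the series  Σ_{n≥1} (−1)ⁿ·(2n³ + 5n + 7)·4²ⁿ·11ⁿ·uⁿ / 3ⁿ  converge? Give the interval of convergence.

(-3/176, 3/176)

Ratio test: |a_{n+1}/a_n| = [(2(n+1)³ + 5(n+1) + 7)/(2n³ + 5n + 7)] · 16·11/3 → 176/3 as n → ∞.
Hence the series converges for |u| < 1/(176/3) = 3/176, so the radius of convergence is 3/176.
Check u = 3/176: the terms have absolute value of order n³, which does not tend to 0, so the series diverges by the divergence test.
Check u = -3/176: the terms do not tend to 0, so the series diverges.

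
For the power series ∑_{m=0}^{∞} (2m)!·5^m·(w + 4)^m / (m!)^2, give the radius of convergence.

R = 1/20

Ratio test: |a_{m+1}/a_m| = (2m+1)·(2m+2)/(m+1)² · 5 → 20 as m → ∞.
Hence the series converges for |w + 4| < 1/(20) = 1/20, so the radius of convergence is 1/20.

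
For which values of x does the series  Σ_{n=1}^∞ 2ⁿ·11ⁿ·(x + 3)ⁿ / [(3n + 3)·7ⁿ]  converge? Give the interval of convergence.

[-73/22, -59/22)

The ratio of consecutive coefficients is [(3n + 3)/(3(n+1) + 3)] · 2·11/7 → 22/7.
Thus R = 1/(22/7) = 7/22.
At x = -59/22: the terms behave like c/n; limit comparison with the harmonic series gives divergence.
At x = -73/22: convergence follows from the alternating series test (terms decrease monotonically to 0).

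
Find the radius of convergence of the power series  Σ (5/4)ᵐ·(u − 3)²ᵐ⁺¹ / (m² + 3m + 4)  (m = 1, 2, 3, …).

The ratio of consecutive coefficients is [(m² + 3m + 4)/((m+1)² + 3(m+1) + 4)] · 5/4 → 5/4.
Since the exponent of (u − 3) increases by 2 each term, convergence requires |u − 3|² < 4/5, hence R = 2√5/5.

R = 2√5/5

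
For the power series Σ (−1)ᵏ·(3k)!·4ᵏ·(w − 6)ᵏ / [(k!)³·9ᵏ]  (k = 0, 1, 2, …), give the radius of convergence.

Apply the ratio test: |a_{k+1}| / |a_k| = (3k+1)·(3k+2)·(3k+3)/(k+1)³ · 4/9, which tends to 12 as k → ∞.
Convergence for |w − 6| · 12 < 1, i.e. |w − 6| < 1/12. So R = 1/12.

R = 1/12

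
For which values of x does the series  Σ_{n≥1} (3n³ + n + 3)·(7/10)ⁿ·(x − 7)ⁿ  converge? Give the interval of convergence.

Apply the ratio test: |a_{n+1}| / |a_n| = [(3(n+1)³ + (n+1) + 3)/(3n³ + n + 3)] · 7/10, which tends to 7/10 as n → ∞.
Convergence for |x − 7| · 7/10 < 1, i.e. |x − 7| < 10/7. So R = 10/7.
Endpoint x = 59/7: the n-th term does not approach 0; divergence by the term test.
At x = 39/7: the terms do not tend to 0, so the series diverges.

(39/7, 59/7)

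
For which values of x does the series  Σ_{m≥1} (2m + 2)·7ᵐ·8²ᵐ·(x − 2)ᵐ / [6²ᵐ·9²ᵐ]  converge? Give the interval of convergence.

The ratio of consecutive coefficients is [(2(m+1) + 2)/(2m + 2)] · 7·64/(36·81) → 112/729.
Hence the series converges for |x − 2| < 1/(112/729) = 729/112, so the radius of convergence is 729/112.
At x = 953/112: the terms do not tend to 0, so the series diverges.
When x = -505/112, the terms do not tend to 0, so the series diverges.

(-505/112, 953/112)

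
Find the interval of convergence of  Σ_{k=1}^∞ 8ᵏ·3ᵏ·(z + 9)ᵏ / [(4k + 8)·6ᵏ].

Apply the ratio test: |a_{k+1}| / |a_k| = [(4k + 8)/(4(k+1) + 8)] · 8·3/6, which tends to 4 as k → ∞.
Thus R = 1/(4) = 1/4.
When z = -35/4, the terms behave like c/k; limit comparison with the harmonic series gives divergence.
When z = -37/4, an alternating series whose terms decrease to 0 in absolute value, so it converges by the Leibniz criterion.

[-37/4, -35/4)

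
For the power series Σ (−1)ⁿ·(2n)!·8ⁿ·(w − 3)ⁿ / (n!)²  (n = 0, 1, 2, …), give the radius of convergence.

R = 1/32

Apply the ratio test: |a_{n+1}| / |a_n| = (2n+1)·(2n+2)/(n+1)² · 8, which tends to 32 as n → ∞.
The series converges when 32 · |w − 3| < 1, giving R = 1/32.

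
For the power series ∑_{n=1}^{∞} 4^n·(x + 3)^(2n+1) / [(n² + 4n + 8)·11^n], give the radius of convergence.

Ratio test: |a_{n+1}/a_n| = [(n² + 4n + 8)/((n+1)² + 4(n+1) + 8)] · 4/11 → 4/11 as n → ∞.
Successive powers of (x + 3) differ by 2, so the series converges when |x + 3|² · 4/11 < 1, i.e. |x + 3| < √(11/4). So R = √11/2.

R = √11/2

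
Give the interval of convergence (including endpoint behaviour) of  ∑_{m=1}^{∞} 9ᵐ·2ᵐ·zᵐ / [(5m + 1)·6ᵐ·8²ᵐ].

The ratio of consecutive coefficients is [(5m + 1)/(5(m+1) + 1)] · 9·2/(6·64) → 3/64.
The series converges when 3/64 · |z| < 1, giving R = 64/3.
Endpoint z = 64/3: comparison with the harmonic series Σ 1/m shows the series diverges.
Endpoint z = -64/3: convergence follows from the alternating series test (terms decrease monotonically to 0).

[-64/3, 64/3)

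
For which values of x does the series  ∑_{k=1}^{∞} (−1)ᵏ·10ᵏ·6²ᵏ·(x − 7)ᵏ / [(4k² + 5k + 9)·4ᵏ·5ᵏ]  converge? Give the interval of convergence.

Apply the ratio test: |a_{k+1}| / |a_k| = [(4k² + 5k + 9)/(4(k+1)² + 5(k+1) + 9)] · 10·36/(4·5), which tends to 18 as k → ∞.
Convergence for |x − 7| · 18 < 1, i.e. |x − 7| < 1/18. So R = 1/18.
Check x = 127/18: absolute convergence follows by limit comparison with Σ 1/k².
Endpoint x = 125/18: absolute convergence follows by limit comparison with Σ 1/k².

[125/18, 127/18]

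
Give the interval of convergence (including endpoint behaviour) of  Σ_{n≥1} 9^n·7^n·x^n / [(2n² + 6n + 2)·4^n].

[-4/63, 4/63]

By the ratio test, |a_{n+1}/a_n| = [(2n² + 6n + 2)/(2(n+1)² + 6(n+1) + 2)] · 9·7/4 → 63/4.
The series converges when 63/4 · |x| < 1, giving R = 4/63.
At x = 4/63: the series is dominated by a constant times Σ 1/n², which converges (p = 2 > 1).
Endpoint x = -4/63: the terms are on the order of 1/n², so the series converges absolutely by comparison with the p-series (p = 2 > 1).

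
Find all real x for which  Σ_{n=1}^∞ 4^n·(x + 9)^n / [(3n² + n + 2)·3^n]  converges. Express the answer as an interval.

The ratio of consecutive coefficients is [(3n² + n + 2)/(3(n+1)² + (n+1) + 2)] · 4/3 → 4/3.
Convergence for |x + 9| · 4/3 < 1, i.e. |x + 9| < 3/4. So R = 3/4.
Endpoint x = -33/4: the terms are on the order of 1/n², so the series converges absolutely by comparison with the p-series (p = 2 > 1).
Endpoint x = -39/4: the series is dominated by a constant times Σ 1/n², which converges (p = 2 > 1).

[-39/4, -33/4]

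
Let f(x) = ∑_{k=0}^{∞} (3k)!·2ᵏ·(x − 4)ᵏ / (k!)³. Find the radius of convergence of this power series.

R = 1/54

Ratio test: |a_{k+1}/a_k| = (3k+1)·(3k+2)·(3k+3)/(k+1)³ · 2 → 54 as k → ∞.
Hence the series converges for |x − 4| < 1/(54) = 1/54, so the radius of convergence is 1/54.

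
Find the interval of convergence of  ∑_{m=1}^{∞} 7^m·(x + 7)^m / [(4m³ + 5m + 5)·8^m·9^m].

Ratio test: |a_{m+1}/a_m| = [(4m³ + 5m + 5)/(4(m+1)³ + 5(m+1) + 5)] · 7/(8·9) → 7/72 as m → ∞.
Convergence for |x + 7| · 7/72 < 1, i.e. |x + 7| < 72/7. So R = 72/7.
Check x = 23/7: absolute convergence follows by limit comparison with Σ 1/m³.
Check x = -121/7: the series is dominated by a constant times Σ 1/m³, which converges (p = 3 > 1).

[-121/7, 23/7]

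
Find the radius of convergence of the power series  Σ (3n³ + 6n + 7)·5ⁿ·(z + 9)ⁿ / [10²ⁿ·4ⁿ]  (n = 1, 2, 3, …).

R = 80

The ratio of consecutive coefficients is [(3(n+1)³ + 6(n+1) + 7)/(3n³ + 6n + 7)] · 5/(100·4) → 1/80.
The series converges when 1/80 · |z + 9| < 1, giving R = 80.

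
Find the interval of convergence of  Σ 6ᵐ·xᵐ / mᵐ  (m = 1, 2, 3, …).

By the Cauchy root test, |a_m|^(1/m) = 6/m → 0.
The limit is 0 for every x, so R = ∞.

(−∞, ∞)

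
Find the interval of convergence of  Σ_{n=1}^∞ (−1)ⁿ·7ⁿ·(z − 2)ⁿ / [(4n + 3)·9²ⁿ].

The ratio of consecutive coefficients is [(4n + 3)/(4(n+1) + 3)] · 7/81 → 7/81.
Hence the series converges for |z − 2| < 1/(7/81) = 81/7, so the radius of convergence is 81/7.
When z = 95/7, the terms alternate in sign and decrease monotonically to 0 in absolute value (size ~ c/n), so the alternating series test gives convergence.
Check z = -67/7: the terms behave like c/n; limit comparison with the harmonic series gives divergence.

(-67/7, 95/7]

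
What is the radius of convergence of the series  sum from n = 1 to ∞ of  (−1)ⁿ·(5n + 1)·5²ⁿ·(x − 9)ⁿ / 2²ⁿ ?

Ratio test: |a_{n+1}/a_n| = [(5(n+1) + 1)/(5n + 1)] · 25/4 → 25/4 as n → ∞.
Hence the series converges for |x − 9| < 1/(25/4) = 4/25, so the radius of convergence is 4/25.

R = 4/25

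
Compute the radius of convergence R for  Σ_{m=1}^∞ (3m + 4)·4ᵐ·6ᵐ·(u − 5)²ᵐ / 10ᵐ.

The ratio of consecutive coefficients is [(3(m+1) + 4)/(3m + 4)] · 4·6/10 → 12/5.
Successive powers of (u − 5) differ by 2, so the series converges when |u − 5|² · 12/5 < 1, i.e. |u − 5| < √(5/12). So R = √15/6.

R = √15/6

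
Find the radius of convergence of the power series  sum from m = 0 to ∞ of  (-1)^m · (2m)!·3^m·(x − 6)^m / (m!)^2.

The ratio of consecutive coefficients is (2m+1)·(2m+2)/(m+1)² · 3 → 12.
Convergence for |x − 6| · 12 < 1, i.e. |x − 6| < 1/12. So R = 1/12.

R = 1/12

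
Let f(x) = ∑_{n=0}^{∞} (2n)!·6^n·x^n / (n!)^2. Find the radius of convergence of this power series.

R = 1/24

Apply the ratio test: |a_{n+1}| / |a_n| = (2n+1)·(2n+2)/(n+1)² · 6, which tends to 24 as n → ∞.
Hence the series converges for |x| < 1/(24) = 1/24, so the radius of convergence is 1/24.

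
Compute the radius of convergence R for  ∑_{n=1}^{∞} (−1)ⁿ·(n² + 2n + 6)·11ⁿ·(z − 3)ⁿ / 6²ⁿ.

The ratio of consecutive coefficients is [((n+1)² + 2(n+1) + 6)/(n² + 2n + 6)] · 11/36 → 11/36.
Thus R = 1/(11/36) = 36/11.

R = 36/11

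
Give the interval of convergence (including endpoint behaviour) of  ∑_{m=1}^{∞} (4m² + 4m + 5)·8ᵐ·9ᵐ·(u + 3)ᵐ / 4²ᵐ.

Ratio test: |a_{m+1}/a_m| = [(4(m+1)² + 4(m+1) + 5)/(4m² + 4m + 5)] · 8·9/16 → 9/2 as m → ∞.
Thus R = 1/(9/2) = 2/9.
At u = -25/9: the terms have absolute value of order m², which does not tend to 0, so the series diverges by the divergence test.
At u = -29/9: the m-th term does not approach 0; divergence by the term test.

(-29/9, -25/9)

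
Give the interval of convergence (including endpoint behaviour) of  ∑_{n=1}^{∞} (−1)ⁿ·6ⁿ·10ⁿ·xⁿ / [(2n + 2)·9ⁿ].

The ratio of consecutive coefficients is [(2n + 2)/(2(n+1) + 2)] · 6·10/9 → 20/3.
The series converges when 20/3 · |x| < 1, giving R = 3/20.
Endpoint x = 3/20: an alternating series whose terms decrease to 0 in absolute value, so it converges by the Leibniz criterion.
Endpoint x = -3/20: the terms are asymptotic to a nonzero constant times 1/n, so the series diverges by limit comparison with Σ 1/n.

(-3/20, 3/20]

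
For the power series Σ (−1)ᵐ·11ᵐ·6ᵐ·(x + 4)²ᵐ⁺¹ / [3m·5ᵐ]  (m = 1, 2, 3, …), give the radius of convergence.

R = √330/66

The ratio of consecutive coefficients is [3m/3(m+1)] · 11·6/5 → 66/5.
Successive powers of (x + 4) differ by 2, so the series converges when |x + 4|² · 66/5 < 1, i.e. |x + 4| < √(5/66). So R = √330/66.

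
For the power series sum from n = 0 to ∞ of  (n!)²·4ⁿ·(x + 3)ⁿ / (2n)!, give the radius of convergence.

Ratio test: |a_{n+1}/a_n| = (n+1)²/[(2n+1)·(2n+2)] · 4 → 1 as n → ∞.
Convergence for |x + 3| < 1, so R = 1.

R = 1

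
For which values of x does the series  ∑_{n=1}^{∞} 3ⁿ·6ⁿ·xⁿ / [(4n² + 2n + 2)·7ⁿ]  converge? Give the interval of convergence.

The ratio of consecutive coefficients is [(4n² + 2n + 2)/(4(n+1)² + 2(n+1) + 2)] · 3·6/7 → 18/7.
Thus R = 1/(18/7) = 7/18.
When x = 7/18, absolute convergence follows by limit comparison with Σ 1/n².
Endpoint x = -7/18: the series is dominated by a constant times Σ 1/n², which converges (p = 2 > 1).

[-7/18, 7/18]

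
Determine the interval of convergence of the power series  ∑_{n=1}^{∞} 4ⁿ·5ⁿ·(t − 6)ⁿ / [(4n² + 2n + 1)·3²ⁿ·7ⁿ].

The ratio of consecutive coefficients is [(4n² + 2n + 1)/(4(n+1)² + 2(n+1) + 1)] · 4·5/(9·7) → 20/63.
Convergence for |t − 6| · 20/63 < 1, i.e. |t − 6| < 63/20. So R = 63/20.
Endpoint t = 183/20: the terms are on the order of 1/n², so the series converges absolutely by comparison with the p-series (p = 2 > 1).
At t = 57/20: the series is dominated by a constant times Σ 1/n², which converges (p = 2 > 1).

[57/20, 183/20]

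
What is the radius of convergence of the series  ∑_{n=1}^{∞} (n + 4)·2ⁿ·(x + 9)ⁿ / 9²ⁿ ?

Ratio test: |a_{n+1}/a_n| = [((n+1) + 4)/(n + 4)] · 2/81 → 2/81 as n → ∞.
The series converges when 2/81 · |x + 9| < 1, giving R = 81/2.

R = 81/2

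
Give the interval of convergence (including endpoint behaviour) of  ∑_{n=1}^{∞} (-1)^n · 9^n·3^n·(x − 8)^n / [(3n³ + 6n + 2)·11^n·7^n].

[139/27, 293/27]

Apply the ratio test: |a_{n+1}| / |a_n| = [(3n³ + 6n + 2)/(3(n+1)³ + 6(n+1) + 2)] · 9·3/(11·7), which tends to 27/77 as n → ∞.
The series converges when 27/77 · |x − 8| < 1, giving R = 77/27.
At x = 293/27: the series is dominated by a constant times Σ 1/n³, which converges (p = 3 > 1).
Check x = 139/27: the series is dominated by a constant times Σ 1/n³, which converges (p = 3 > 1).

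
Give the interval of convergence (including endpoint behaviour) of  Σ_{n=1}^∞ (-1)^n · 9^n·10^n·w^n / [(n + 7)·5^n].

Ratio test: |a_{n+1}/a_n| = [(n + 7)/((n+1) + 7)] · 9·10/5 → 18 as n → ∞.
Thus R = 1/(18) = 1/18.
At w = 1/18: the terms alternate in sign and decrease monotonically to 0 in absolute value (size ~ c/n), so the alternating series test gives convergence.
When w = -1/18, comparison with the harmonic series Σ 1/n shows the series diverges.

(-1/18, 1/18]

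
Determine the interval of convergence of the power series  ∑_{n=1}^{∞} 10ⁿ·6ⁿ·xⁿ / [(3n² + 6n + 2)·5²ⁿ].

The ratio of consecutive coefficients is [(3n² + 6n + 2)/(3(n+1)² + 6(n+1) + 2)] · 10·6/25 → 12/5.
The series converges when 12/5 · |x| < 1, giving R = 5/12.
At x = 5/12: the terms are on the order of 1/n², so the series converges absolutely by comparison with the p-series (p = 2 > 1).
When x = -5/12, absolute convergence follows by limit comparison with Σ 1/n².

[-5/12, 5/12]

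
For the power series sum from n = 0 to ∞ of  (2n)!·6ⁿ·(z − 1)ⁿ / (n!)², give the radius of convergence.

By the ratio test, |a_{n+1}/a_n| = (2n+1)·(2n+2)/(n+1)² · 6 → 24.
Convergence for |z − 1| · 24 < 1, i.e. |z − 1| < 1/24. So R = 1/24.

R = 1/24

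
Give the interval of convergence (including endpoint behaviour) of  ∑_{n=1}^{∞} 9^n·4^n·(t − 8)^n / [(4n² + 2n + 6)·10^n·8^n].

By the ratio test, |a_{n+1}/a_n| = [(4n² + 2n + 6)/(4(n+1)² + 2(n+1) + 6)] · 9·4/(10·8) → 9/20.
Convergence for |t − 8| · 9/20 < 1, i.e. |t − 8| < 20/9. So R = 20/9.
Endpoint t = 92/9: the terms are on the order of 1/n², so the series converges absolutely by comparison with the p-series (p = 2 > 1).
At t = 52/9: the series is dominated by a constant times Σ 1/n², which converges (p = 2 > 1).

[52/9, 92/9]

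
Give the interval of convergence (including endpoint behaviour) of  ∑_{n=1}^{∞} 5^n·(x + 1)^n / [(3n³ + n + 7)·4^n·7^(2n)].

[-201/5, 191/5]

Apply the ratio test: |a_{n+1}| / |a_n| = [(3n³ + n + 7)/(3(n+1)³ + (n+1) + 7)] · 5/(4·49), which tends to 5/196 as n → ∞.
Hence the series converges for |x + 1| < 1/(5/196) = 196/5, so the radius of convergence is 196/5.
Check x = 191/5: the series is dominated by a constant times Σ 1/n³, which converges (p = 3 > 1).
When x = -201/5, the terms are on the order of 1/n³, so the series converges absolutely by comparison with the p-series (p = 3 > 1).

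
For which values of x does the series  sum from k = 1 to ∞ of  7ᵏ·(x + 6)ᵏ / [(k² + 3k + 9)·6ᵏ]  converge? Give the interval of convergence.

[-48/7, -36/7]

The ratio of consecutive coefficients is [(k² + 3k + 9)/((k+1)² + 3(k+1) + 9)] · 7/6 → 7/6.
The series converges when 7/6 · |x + 6| < 1, giving R = 6/7.
Check x = -36/7: the terms are on the order of 1/k², so the series converges absolutely by comparison with the p-series (p = 2 > 1).
At x = -48/7: the series is dominated by a constant times Σ 1/k², which converges (p = 2 > 1).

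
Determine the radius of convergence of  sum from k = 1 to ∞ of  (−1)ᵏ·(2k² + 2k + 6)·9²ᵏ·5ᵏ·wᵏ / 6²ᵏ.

Apply the ratio test: |a_{k+1}| / |a_k| = [(2(k+1)² + 2(k+1) + 6)/(2k² + 2k + 6)] · 81·5/36, which tends to 45/4 as k → ∞.
The series converges when 45/4 · |w| < 1, giving R = 4/45.

R = 4/45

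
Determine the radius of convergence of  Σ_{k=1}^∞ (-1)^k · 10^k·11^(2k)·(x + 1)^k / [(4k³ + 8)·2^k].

By the ratio test, |a_{k+1}/a_k| = [(4k³ + 8)/(4(k+1)³ + 8)] · 10·121/2 → 605.
The series converges when 605 · |x + 1| < 1, giving R = 1/605.

R = 1/605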